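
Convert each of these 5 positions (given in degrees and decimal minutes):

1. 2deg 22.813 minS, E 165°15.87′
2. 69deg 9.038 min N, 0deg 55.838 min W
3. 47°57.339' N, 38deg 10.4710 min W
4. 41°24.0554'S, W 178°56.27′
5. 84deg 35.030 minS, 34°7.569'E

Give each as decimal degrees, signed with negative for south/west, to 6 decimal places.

1. -2.380217, 165.264500
2. 69.150633, -0.930633
3. 47.955650, -38.174517
4. -41.400923, -178.937833
5. -84.583833, 34.126150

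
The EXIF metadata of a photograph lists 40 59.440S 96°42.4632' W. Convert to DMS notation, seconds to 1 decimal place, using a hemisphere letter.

φ: 59.44000′ → 59′ and 0.44000 × 60 = 26.400″
Longitude: 42.46320′ → 42′ and 0.46320 × 60 = 27.792″

40°59′26.4″ S, 96°42′27.8″ W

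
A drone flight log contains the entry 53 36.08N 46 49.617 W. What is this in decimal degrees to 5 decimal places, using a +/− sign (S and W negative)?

53.60133, -46.82695

Latitude: 36.08′ = 0.601333°; total 53.601333
N → positive
Lon: 46 + 49.617/60 = 46.826950
hemisphere W, so the sign is −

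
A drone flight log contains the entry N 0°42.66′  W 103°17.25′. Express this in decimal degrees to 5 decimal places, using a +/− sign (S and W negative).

φ: 0 + 42.66/60 = 0.711000
N → positive
Lon: 17.25′ = 0.287500°; total 103.287500
W ⇒ negate

0.71100, -103.28750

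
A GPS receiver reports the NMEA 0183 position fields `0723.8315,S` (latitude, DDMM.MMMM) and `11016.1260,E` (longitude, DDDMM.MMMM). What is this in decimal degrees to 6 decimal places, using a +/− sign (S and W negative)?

-7.397192, 110.268767

Latitude: split at 2 digits → 07° and 23.8315′; 7 + 23.8315/60 = 7.3971917
S → negative
Lon: split at 3 digits → 110° and 16.126′; 110 + 16.126/60 = 110.2687667
E ⇒ keep positive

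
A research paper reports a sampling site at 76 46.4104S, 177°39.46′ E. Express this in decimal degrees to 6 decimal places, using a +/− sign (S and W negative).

Lat: 76 + 46.4104/60 = 76.7735067
hemisphere S, so the sign is −
Lon: 177 + 39.46/60 = 177.6576667
E → positive

-76.773507, 177.657667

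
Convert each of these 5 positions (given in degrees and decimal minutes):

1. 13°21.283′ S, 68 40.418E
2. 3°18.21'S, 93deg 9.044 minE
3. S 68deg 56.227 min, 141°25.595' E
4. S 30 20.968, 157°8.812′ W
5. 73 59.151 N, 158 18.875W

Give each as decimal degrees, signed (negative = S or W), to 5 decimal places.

Point 1:
  φ: 21.283′ = 0.354717°; total 13.354717
  hemisphere S, so the sign is −
  λ: 40.418′ = 0.673633°; total 68.673633
  E ⇒ keep positive
Point 2:
  Latitude: 18.21′ = 0.303500°; total 3.303500
  S → negative
  λ: 9.044′ = 0.150733°; total 93.150733
  E ⇒ keep positive
Point 3:
  φ: 56.227′ = 0.937117°; total 68.937117
  S → negative
  Lon: 25.595′ = 0.426583°; total 141.426583
  E → positive
Point 4:
  Lat: 20.968′ = 0.349467°; total 30.349467
  hemisphere S, so the sign is −
  Lon: 8.812′ = 0.146867°; total 157.146867
  hemisphere W, so the sign is −
Point 5:
  Lat: 59.151′ = 0.985850°; total 73.985850
  N → positive
  λ: 158 + 18.875/60 = 158.314583
  W ⇒ negate

1. -13.35472, 68.67363
2. -3.30350, 93.15073
3. -68.93712, 141.42658
4. -30.34947, -157.14687
5. 73.98585, -158.31458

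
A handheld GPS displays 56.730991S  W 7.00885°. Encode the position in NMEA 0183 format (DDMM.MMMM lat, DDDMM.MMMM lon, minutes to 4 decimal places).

Latitude: 56° + 0.730991 × 60 = 56° 43.859460′
Longitude: minutes = (7.008850 − 7) × 60 = 0.531000

5643.8595,S / 00700.5310,W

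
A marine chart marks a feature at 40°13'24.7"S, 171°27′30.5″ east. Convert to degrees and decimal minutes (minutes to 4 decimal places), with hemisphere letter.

40° 13.4117′ S, 171° 27.5083′ E

φ: 13 + 24.7/60 = 13.411667′
Longitude: 27 + 30.5/60 = 27.508333′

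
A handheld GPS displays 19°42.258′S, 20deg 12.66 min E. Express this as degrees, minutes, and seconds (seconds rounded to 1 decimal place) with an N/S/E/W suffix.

19°42′15.5″ S, 20°12′39.6″ E

Latitude: fractional minutes 0.25800 × 60 = 15.480″
Longitude: 12.66000′ → 12′ and 0.66000 × 60 = 39.600″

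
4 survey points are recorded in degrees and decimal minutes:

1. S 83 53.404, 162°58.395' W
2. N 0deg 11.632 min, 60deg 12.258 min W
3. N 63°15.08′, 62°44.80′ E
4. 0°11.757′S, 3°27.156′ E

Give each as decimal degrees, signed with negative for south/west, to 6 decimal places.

1. -83.890067, -162.973250
2. 0.193867, -60.204300
3. 63.251333, 62.746667
4. -0.195950, 3.452600

Point 1:
  φ: 83 + 53.404/60 = 83.8900667
  S → negative
  Longitude: 162 + 58.395/60 = 162.9732500
  hemisphere W, so the sign is −
Point 2:
  Lat: 0 + 11.632/60 = 0.1938667
  N → positive
  λ: 60 + 12.258/60 = 60.2043000
  hemisphere W, so the sign is −
Point 3:
  Latitude: 15.08′ = 0.251333°; total 63.2513333
  N ⇒ keep positive
  λ: 62 + 44.8/60 = 62.7466667
  E ⇒ keep positive
Point 4:
  φ: 0 + 11.757/60 = 0.1959500
  S → negative
  Lon: 27.156′ = 0.452600°; total 3.4526000
  E → positive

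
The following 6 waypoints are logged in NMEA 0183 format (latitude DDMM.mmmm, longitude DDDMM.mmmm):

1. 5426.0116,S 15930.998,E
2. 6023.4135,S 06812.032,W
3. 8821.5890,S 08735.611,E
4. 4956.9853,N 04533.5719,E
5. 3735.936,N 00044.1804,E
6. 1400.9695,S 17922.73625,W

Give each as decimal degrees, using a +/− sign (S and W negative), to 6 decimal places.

1. -54.433527, 159.516633
2. -60.390225, -68.200533
3. -88.359817, 87.593517
4. 49.949755, 45.559532
5. 37.598933, 0.736340
6. -14.016158, -179.378938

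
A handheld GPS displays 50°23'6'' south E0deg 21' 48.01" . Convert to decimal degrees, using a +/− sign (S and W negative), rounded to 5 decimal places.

φ: 50 + 23/60 + 6/3600 = 50.385000
S ⇒ negate
λ: 0 + 21/60 + 48.01/3600 = 0.363336
E → positive

-50.38500, 0.36334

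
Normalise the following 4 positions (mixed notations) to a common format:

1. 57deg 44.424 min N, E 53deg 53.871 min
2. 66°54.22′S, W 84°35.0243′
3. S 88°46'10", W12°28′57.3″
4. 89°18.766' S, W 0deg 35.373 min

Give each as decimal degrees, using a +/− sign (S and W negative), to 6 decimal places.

Point 1:
  Lat: 57 + 44.424/60 = 57.7404000
  N → positive
  Lon: 53.871′ = 0.897850°; total 53.8978500
  E → positive
Point 2:
  Lat: 66 + 54.22/60 = 66.9036667
  S ⇒ negate
  Longitude: 35.0243′ = 0.583738°; total 84.5837383
  hemisphere W, so the sign is −
Point 3:
  Latitude: 88 + 46/60 + 10/3600 = 88.7694444
  S → negative
  λ: 12 + 28/60 + 57.3/3600 = 12.4825833
  hemisphere W, so the sign is −
Point 4:
  Latitude: 18.766′ = 0.312767°; total 89.3127667
  hemisphere S, so the sign is −
  Longitude: 0 + 35.373/60 = 0.5895500
  W ⇒ negate

1. 57.740400, 53.897850
2. -66.903667, -84.583738
3. -88.769444, -12.482583
4. -89.312767, -0.589550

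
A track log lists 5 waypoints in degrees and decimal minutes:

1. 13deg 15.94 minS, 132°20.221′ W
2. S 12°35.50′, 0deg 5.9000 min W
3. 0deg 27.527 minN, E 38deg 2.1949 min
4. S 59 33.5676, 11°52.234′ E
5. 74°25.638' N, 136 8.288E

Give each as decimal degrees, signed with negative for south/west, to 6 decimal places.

1. -13.265667, -132.337017
2. -12.591667, -0.098333
3. 0.458783, 38.036582
4. -59.559460, 11.870567
5. 74.427300, 136.138133

Point 1:
  φ: 15.94′ = 0.265667°; total 13.2656667
  hemisphere S, so the sign is −
  Longitude: 132 + 20.221/60 = 132.3370167
  hemisphere W, so the sign is −
Point 2:
  φ: 12 + 35.5/60 = 12.5916667
  S → negative
  Lon: 5.9′ = 0.098333°; total 0.0983333
  hemisphere W, so the sign is −
Point 3:
  φ: 0 + 27.527/60 = 0.4587833
  N → positive
  λ: 38 + 2.1949/60 = 38.0365817
  E → positive
Point 4:
  φ: 59 + 33.5676/60 = 59.5594600
  S ⇒ negate
  Longitude: 11 + 52.234/60 = 11.8705667
  E → positive
Point 5:
  Latitude: 74 + 25.638/60 = 74.4273000
  N → positive
  Longitude: 136 + 8.288/60 = 136.1381333
  E → positive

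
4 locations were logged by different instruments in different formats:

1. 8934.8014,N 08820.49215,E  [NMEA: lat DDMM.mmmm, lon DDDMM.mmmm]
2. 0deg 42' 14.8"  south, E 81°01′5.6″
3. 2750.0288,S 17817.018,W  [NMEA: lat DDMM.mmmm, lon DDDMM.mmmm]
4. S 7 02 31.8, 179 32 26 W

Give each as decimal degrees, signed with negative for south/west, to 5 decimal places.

Point 1:
  Lat: degrees = first 2 digits = 89, minutes = 34.8014; 89 + 34.8014/60 = 89.580023
  N → positive
  λ: split at 3 digits → 088° and 20.49215′; 88 + 20.49215/60 = 88.341536
  E ⇒ keep positive
Point 2:
  φ: 0° + 42/60 + 14.8/3600 = 0 + 0.700000 + 0.004111 = 0.704111
  S ⇒ negate
  λ: 1′ + 5.6″ = 1.09333′; 81 + 1.09333/60 = 81.018222
  E ⇒ keep positive
Point 3:
  Lat: split at 2 digits → 27° and 50.0288′; 27 + 50.0288/60 = 27.833813
  S → negative
  Longitude: degrees = first 3 digits = 178, minutes = 17.018; 178 + 17.018/60 = 178.283633
  W ⇒ negate
Point 4:
  φ: 7 + 2/60 + 31.8/3600 = 7.042167
  hemisphere S, so the sign is −
  Lon: 179 + 32/60 + 26/3600 = 179.540556
  W → negative

1. 89.58002, 88.34154
2. -0.70411, 81.01822
3. -27.83381, -178.28363
4. -7.04217, -179.54056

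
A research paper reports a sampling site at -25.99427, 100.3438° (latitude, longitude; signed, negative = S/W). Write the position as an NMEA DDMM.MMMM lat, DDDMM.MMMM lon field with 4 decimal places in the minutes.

Latitude is negative → S; |value| = 25.994270
Latitude: 25° + 0.994270 × 60 = 25° 59.656200′
Lon: 100° + 0.343800 × 60 = 100° 20.628000′

2559.6562,S / 10020.6280,E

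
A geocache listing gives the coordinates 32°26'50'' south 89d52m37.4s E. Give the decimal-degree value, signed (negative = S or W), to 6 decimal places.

-32.447222, 89.877056

φ: 32 + 26/60 + 50/3600 = 32.4472222
hemisphere S, so the sign is −
Lon: 52′ + 37.4″ = 52.62333′; 89 + 52.62333/60 = 89.8770556
E → positive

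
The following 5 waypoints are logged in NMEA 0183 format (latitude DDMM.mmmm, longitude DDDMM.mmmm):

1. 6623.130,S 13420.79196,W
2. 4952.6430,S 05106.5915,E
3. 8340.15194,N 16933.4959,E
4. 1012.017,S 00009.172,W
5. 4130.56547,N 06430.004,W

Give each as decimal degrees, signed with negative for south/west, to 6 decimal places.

1. -66.385500, -134.346533
2. -49.877383, 51.109858
3. 83.669199, 169.558265
4. -10.200283, -0.152867
5. 41.509425, -64.500067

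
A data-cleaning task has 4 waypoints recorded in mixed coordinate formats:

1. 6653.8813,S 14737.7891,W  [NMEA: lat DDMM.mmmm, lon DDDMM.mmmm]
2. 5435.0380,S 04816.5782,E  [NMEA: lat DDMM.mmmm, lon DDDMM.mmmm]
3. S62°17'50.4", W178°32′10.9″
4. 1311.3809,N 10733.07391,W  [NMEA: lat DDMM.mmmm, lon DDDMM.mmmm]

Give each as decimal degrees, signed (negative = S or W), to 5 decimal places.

1. -66.89802, -147.62982
2. -54.58397, 48.27630
3. -62.29733, -178.53636
4. 13.18968, -107.55123

Point 1:
  φ: split at 2 digits → 66° and 53.8813′; 66 + 53.8813/60 = 66.898022
  hemisphere S, so the sign is −
  Lon: split at 3 digits → 147° and 37.7891′; 147 + 37.7891/60 = 147.629818
  hemisphere W, so the sign is −
Point 2:
  Latitude: split at 2 digits → 54° and 35.038′; 54 + 35.038/60 = 54.583967
  hemisphere S, so the sign is −
  Lon: degrees = first 3 digits = 48, minutes = 16.5782; 48 + 16.5782/60 = 48.276303
  E → positive
Point 3:
  φ: 17′ + 50.4″ = 17.84000′; 62 + 17.84000/60 = 62.297333
  hemisphere S, so the sign is −
  λ: 178 + 32/60 + 10.9/3600 = 178.536361
  W ⇒ negate
Point 4:
  Latitude: degrees = first 2 digits = 13, minutes = 11.3809; 13 + 11.3809/60 = 13.189682
  N → positive
  Lon: degrees = first 3 digits = 107, minutes = 33.07391; 107 + 33.07391/60 = 107.551232
  hemisphere W, so the sign is −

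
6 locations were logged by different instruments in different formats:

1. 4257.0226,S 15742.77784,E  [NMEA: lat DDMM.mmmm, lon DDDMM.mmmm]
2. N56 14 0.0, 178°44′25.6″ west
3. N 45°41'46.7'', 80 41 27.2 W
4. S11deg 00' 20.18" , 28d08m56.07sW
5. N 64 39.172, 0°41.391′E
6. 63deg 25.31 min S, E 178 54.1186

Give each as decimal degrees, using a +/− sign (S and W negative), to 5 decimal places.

Point 1:
  Latitude: degrees = first 2 digits = 42, minutes = 57.0226; 42 + 57.0226/60 = 42.950377
  S ⇒ negate
  λ: degrees = first 3 digits = 157, minutes = 42.77784; 157 + 42.77784/60 = 157.712964
  E → positive
Point 2:
  Lat: 56 + 14/60 + 0/3600 = 56.233333
  N ⇒ keep positive
  Longitude: 178° + 44/60 + 25.6/3600 = 178 + 0.733333 + 0.007111 = 178.740444
  hemisphere W, so the sign is −
Point 3:
  φ: 45 + 41/60 + 46.7/3600 = 45.696306
  N ⇒ keep positive
  Longitude: 41′ + 27.2″ = 41.45333′; 80 + 41.45333/60 = 80.690889
  W → negative
Point 4:
  φ: 0′ + 20.18″ = 0.33633′; 11 + 0.33633/60 = 11.005606
  S → negative
  Lon: 28° + 8/60 + 56.07/3600 = 28 + 0.133333 + 0.015575 = 28.148908
  W → negative
Point 5:
  Latitude: 39.172′ = 0.652867°; total 64.652867
  N → positive
  λ: 0 + 41.391/60 = 0.689850
  E → positive
Point 6:
  φ: 25.31′ = 0.421833°; total 63.421833
  S ⇒ negate
  λ: 54.1186′ = 0.901977°; total 178.901977
  E ⇒ keep positive

1. -42.95038, 157.71296
2. 56.23333, -178.74044
3. 45.69631, -80.69089
4. -11.00561, -28.14891
5. 64.65287, 0.68985
6. -63.42183, 178.90198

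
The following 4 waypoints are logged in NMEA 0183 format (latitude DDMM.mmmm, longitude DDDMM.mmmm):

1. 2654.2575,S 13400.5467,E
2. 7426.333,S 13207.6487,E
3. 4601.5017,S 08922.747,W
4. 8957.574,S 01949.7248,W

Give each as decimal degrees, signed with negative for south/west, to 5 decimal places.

Point 1:
  Lat: split at 2 digits → 26° and 54.2575′; 26 + 54.2575/60 = 26.904292
  S ⇒ negate
  λ: split at 3 digits → 134° and 0.5467′; 134 + 0.5467/60 = 134.009112
  E ⇒ keep positive
Point 2:
  Latitude: split at 2 digits → 74° and 26.333′; 74 + 26.333/60 = 74.438883
  S ⇒ negate
  λ: split at 3 digits → 132° and 7.6487′; 132 + 7.6487/60 = 132.127478
  E → positive
Point 3:
  φ: split at 2 digits → 46° and 1.5017′; 46 + 1.5017/60 = 46.025028
  S → negative
  Lon: degrees = first 3 digits = 89, minutes = 22.747; 89 + 22.747/60 = 89.379117
  W ⇒ negate
Point 4:
  Latitude: split at 2 digits → 89° and 57.574′; 89 + 57.574/60 = 89.959567
  hemisphere S, so the sign is −
  Longitude: split at 3 digits → 019° and 49.7248′; 19 + 49.7248/60 = 19.828747
  W ⇒ negate

1. -26.90429, 134.00911
2. -74.43888, 132.12748
3. -46.02503, -89.37912
4. -89.95957, -19.82875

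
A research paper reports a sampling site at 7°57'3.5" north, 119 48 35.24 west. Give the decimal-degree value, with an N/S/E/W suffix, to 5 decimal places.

Latitude: 7 + 57/60 + 3.5/3600 = 7.950972
Lon: 48′ + 35.24″ = 48.58733′; 119 + 48.58733/60 = 119.809789

7.95097° N, 119.80979° W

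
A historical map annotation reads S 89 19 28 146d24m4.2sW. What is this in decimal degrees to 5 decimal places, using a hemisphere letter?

89.32444° S, 146.40117° W

φ: 89° + 19/60 + 28/3600 = 89 + 0.316667 + 0.007778 = 89.324444
Longitude: 24′ + 4.2″ = 24.07000′; 146 + 24.07000/60 = 146.401167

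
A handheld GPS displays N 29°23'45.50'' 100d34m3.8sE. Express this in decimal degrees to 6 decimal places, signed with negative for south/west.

Lat: 29° + 23/60 + 45.5/3600 = 29 + 0.383333 + 0.012639 = 29.3959722
N → positive
Longitude: 100 + 34/60 + 3.8/3600 = 100.5677222
E → positive

29.395972, 100.567722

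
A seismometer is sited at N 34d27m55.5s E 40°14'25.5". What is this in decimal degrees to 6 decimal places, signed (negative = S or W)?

34.465417, 40.240417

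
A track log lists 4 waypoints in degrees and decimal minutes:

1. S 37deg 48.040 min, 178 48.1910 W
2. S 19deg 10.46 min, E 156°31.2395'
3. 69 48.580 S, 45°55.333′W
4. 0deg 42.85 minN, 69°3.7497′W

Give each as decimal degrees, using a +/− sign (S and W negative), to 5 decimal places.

1. -37.80067, -178.80318
2. -19.17433, 156.52066
3. -69.80967, -45.92222
4. 0.71417, -69.06250

Point 1:
  φ: 48.04′ = 0.800667°; total 37.800667
  hemisphere S, so the sign is −
  Lon: 178 + 48.191/60 = 178.803183
  W ⇒ negate
Point 2:
  φ: 19 + 10.46/60 = 19.174333
  hemisphere S, so the sign is −
  Longitude: 156 + 31.2395/60 = 156.520658
  E → positive
Point 3:
  Latitude: 69 + 48.58/60 = 69.809667
  S ⇒ negate
  λ: 45 + 55.333/60 = 45.922217
  W → negative
Point 4:
  Latitude: 42.85′ = 0.714167°; total 0.714167
  N ⇒ keep positive
  Longitude: 69 + 3.7497/60 = 69.062495
  W ⇒ negate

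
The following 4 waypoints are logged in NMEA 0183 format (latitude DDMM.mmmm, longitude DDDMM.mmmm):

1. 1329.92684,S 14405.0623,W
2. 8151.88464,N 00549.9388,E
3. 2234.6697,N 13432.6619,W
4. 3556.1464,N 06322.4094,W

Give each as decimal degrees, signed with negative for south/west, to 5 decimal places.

Point 1:
  Latitude: degrees = first 2 digits = 13, minutes = 29.92684; 13 + 29.92684/60 = 13.498781
  S → negative
  λ: split at 3 digits → 144° and 5.0623′; 144 + 5.0623/60 = 144.084372
  W ⇒ negate
Point 2:
  Latitude: split at 2 digits → 81° and 51.88464′; 81 + 51.88464/60 = 81.864744
  N → positive
  Lon: split at 3 digits → 005° and 49.9388′; 5 + 49.9388/60 = 5.832313
  E ⇒ keep positive
Point 3:
  φ: degrees = first 2 digits = 22, minutes = 34.6697; 22 + 34.6697/60 = 22.577828
  N ⇒ keep positive
  λ: split at 3 digits → 134° and 32.6619′; 134 + 32.6619/60 = 134.544365
  W ⇒ negate
Point 4:
  φ: split at 2 digits → 35° and 56.1464′; 35 + 56.1464/60 = 35.935773
  N ⇒ keep positive
  λ: split at 3 digits → 063° and 22.4094′; 63 + 22.4094/60 = 63.373490
  W ⇒ negate

1. -13.49878, -144.08437
2. 81.86474, 5.83231
3. 22.57783, -134.54437
4. 35.93577, -63.37349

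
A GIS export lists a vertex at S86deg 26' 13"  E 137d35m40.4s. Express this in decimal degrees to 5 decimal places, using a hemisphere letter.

86.43694° S, 137.59456° E

φ: 26′ + 13″ = 26.21667′; 86 + 26.21667/60 = 86.436944
λ: 35′ + 40.4″ = 35.67333′; 137 + 35.67333/60 = 137.594556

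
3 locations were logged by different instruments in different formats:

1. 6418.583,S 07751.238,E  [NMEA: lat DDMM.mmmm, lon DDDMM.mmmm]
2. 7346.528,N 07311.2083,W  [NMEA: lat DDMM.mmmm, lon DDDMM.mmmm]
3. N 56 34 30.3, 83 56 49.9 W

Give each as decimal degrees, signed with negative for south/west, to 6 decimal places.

Point 1:
  φ: split at 2 digits → 64° and 18.583′; 64 + 18.583/60 = 64.3097167
  hemisphere S, so the sign is −
  Longitude: split at 3 digits → 077° and 51.238′; 77 + 51.238/60 = 77.8539667
  E → positive
Point 2:
  Latitude: degrees = first 2 digits = 73, minutes = 46.528; 73 + 46.528/60 = 73.7754667
  N → positive
  λ: degrees = first 3 digits = 73, minutes = 11.2083; 73 + 11.2083/60 = 73.1868050
  W ⇒ negate
Point 3:
  Latitude: 34′ + 30.3″ = 34.50500′; 56 + 34.50500/60 = 56.5750833
  N ⇒ keep positive
  λ: 83° + 56/60 + 49.9/3600 = 83 + 0.933333 + 0.013861 = 83.9471944
  W ⇒ negate

1. -64.309717, 77.853967
2. 73.775467, -73.186805
3. 56.575083, -83.947194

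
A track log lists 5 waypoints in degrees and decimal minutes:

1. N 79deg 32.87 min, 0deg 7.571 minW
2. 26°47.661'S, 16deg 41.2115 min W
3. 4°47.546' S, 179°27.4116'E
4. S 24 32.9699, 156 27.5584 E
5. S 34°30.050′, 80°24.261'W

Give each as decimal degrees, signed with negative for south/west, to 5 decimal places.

1. 79.54783, -0.12618
2. -26.79435, -16.68686
3. -4.79243, 179.45686
4. -24.54950, 156.45931
5. -34.50083, -80.40435

Point 1:
  Latitude: 79 + 32.87/60 = 79.547833
  N ⇒ keep positive
  Longitude: 0 + 7.571/60 = 0.126183
  W ⇒ negate
Point 2:
  Lat: 26 + 47.661/60 = 26.794350
  hemisphere S, so the sign is −
  λ: 16 + 41.2115/60 = 16.686858
  W → negative
Point 3:
  φ: 47.546′ = 0.792433°; total 4.792433
  S → negative
  λ: 27.4116′ = 0.456860°; total 179.456860
  E → positive
Point 4:
  φ: 24 + 32.9699/60 = 24.549498
  hemisphere S, so the sign is −
  λ: 156 + 27.5584/60 = 156.459307
  E → positive
Point 5:
  Lat: 34 + 30.05/60 = 34.500833
  S ⇒ negate
  Lon: 24.261′ = 0.404350°; total 80.404350
  W ⇒ negate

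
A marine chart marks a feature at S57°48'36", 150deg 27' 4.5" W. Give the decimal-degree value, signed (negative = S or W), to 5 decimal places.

-57.81000, -150.45125

Latitude: 57 + 48/60 + 36/3600 = 57.810000
S ⇒ negate
λ: 27′ + 4.5″ = 27.07500′; 150 + 27.07500/60 = 150.451250
W → negative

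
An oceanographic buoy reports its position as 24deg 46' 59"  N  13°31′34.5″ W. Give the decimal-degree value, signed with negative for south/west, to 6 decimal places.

24.783056, -13.526250

Lat: 24 + 46/60 + 59/3600 = 24.7830556
N ⇒ keep positive
Lon: 31′ + 34.5″ = 31.57500′; 13 + 31.57500/60 = 13.5262500
W ⇒ negate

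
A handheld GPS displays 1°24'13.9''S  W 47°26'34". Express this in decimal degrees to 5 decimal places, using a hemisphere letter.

Lat: 24′ + 13.9″ = 24.23167′; 1 + 24.23167/60 = 1.403861
λ: 47 + 26/60 + 34/3600 = 47.442778

1.40386° S, 47.44278° W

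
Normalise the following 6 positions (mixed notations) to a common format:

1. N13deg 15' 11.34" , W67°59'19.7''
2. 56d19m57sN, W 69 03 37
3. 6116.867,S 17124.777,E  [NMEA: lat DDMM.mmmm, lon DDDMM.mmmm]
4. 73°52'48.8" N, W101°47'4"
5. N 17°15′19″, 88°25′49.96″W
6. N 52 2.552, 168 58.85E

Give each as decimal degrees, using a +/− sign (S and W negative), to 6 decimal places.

1. 13.253150, -67.988806
2. 56.332500, -69.060278
3. -61.281117, 171.412950
4. 73.880222, -101.784444
5. 17.255278, -88.430544
6. 52.042533, 168.980833

Point 1:
  φ: 15′ + 11.34″ = 15.18900′; 13 + 15.18900/60 = 13.2531500
  N → positive
  Lon: 67 + 59/60 + 19.7/3600 = 67.9888056
  hemisphere W, so the sign is −
Point 2:
  φ: 19′ + 57″ = 19.95000′; 56 + 19.95000/60 = 56.3325000
  N ⇒ keep positive
  Lon: 69° + 3/60 + 37/3600 = 69 + 0.050000 + 0.010278 = 69.0602778
  W ⇒ negate
Point 3:
  Lat: degrees = first 2 digits = 61, minutes = 16.867; 61 + 16.867/60 = 61.2811167
  hemisphere S, so the sign is −
  Lon: split at 3 digits → 171° and 24.777′; 171 + 24.777/60 = 171.4129500
  E ⇒ keep positive
Point 4:
  Latitude: 52′ + 48.8″ = 52.81333′; 73 + 52.81333/60 = 73.8802222
  N → positive
  Longitude: 101 + 47/60 + 4/3600 = 101.7844444
  W ⇒ negate
Point 5:
  φ: 17 + 15/60 + 19/3600 = 17.2552778
  N ⇒ keep positive
  Longitude: 25′ + 49.96″ = 25.83267′; 88 + 25.83267/60 = 88.4305444
  W → negative
Point 6:
  Lat: 2.552′ = 0.042533°; total 52.0425333
  N ⇒ keep positive
  Lon: 168 + 58.85/60 = 168.9808333
  E ⇒ keep positive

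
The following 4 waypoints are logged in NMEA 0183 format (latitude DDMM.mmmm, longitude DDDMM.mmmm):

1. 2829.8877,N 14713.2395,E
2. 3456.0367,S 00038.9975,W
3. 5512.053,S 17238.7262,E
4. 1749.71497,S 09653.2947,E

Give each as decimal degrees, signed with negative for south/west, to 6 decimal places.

1. 28.498128, 147.220658
2. -34.933945, -0.649958
3. -55.200883, 172.645437
4. -17.828583, 96.888245

Point 1:
  Latitude: split at 2 digits → 28° and 29.8877′; 28 + 29.8877/60 = 28.4981283
  N ⇒ keep positive
  Longitude: split at 3 digits → 147° and 13.2395′; 147 + 13.2395/60 = 147.2206583
  E → positive
Point 2:
  Latitude: split at 2 digits → 34° and 56.0367′; 34 + 56.0367/60 = 34.9339450
  S ⇒ negate
  λ: split at 3 digits → 000° and 38.9975′; 0 + 38.9975/60 = 0.6499583
  hemisphere W, so the sign is −
Point 3:
  Latitude: degrees = first 2 digits = 55, minutes = 12.053; 55 + 12.053/60 = 55.2008833
  hemisphere S, so the sign is −
  Lon: degrees = first 3 digits = 172, minutes = 38.7262; 172 + 38.7262/60 = 172.6454367
  E ⇒ keep positive
Point 4:
  φ: split at 2 digits → 17° and 49.71497′; 17 + 49.71497/60 = 17.8285828
  S → negative
  λ: degrees = first 3 digits = 96, minutes = 53.2947; 96 + 53.2947/60 = 96.8882450
  E → positive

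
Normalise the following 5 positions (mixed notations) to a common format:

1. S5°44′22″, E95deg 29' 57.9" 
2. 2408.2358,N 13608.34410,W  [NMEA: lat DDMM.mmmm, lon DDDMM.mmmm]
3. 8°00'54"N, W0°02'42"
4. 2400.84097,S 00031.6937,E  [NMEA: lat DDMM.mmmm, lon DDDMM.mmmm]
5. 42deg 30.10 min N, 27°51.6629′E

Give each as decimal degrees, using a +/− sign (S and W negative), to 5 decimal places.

Point 1:
  Latitude: 44′ + 22″ = 44.36667′; 5 + 44.36667/60 = 5.739444
  S ⇒ negate
  λ: 29′ + 57.9″ = 29.96500′; 95 + 29.96500/60 = 95.499417
  E → positive
Point 2:
  φ: degrees = first 2 digits = 24, minutes = 8.2358; 24 + 8.2358/60 = 24.137263
  N → positive
  λ: degrees = first 3 digits = 136, minutes = 8.3441; 136 + 8.3441/60 = 136.139068
  W → negative
Point 3:
  Lat: 8 + 0/60 + 54/3600 = 8.015000
  N → positive
  λ: 0 + 2/60 + 42/3600 = 0.045000
  W ⇒ negate
Point 4:
  Latitude: split at 2 digits → 24° and 0.84097′; 24 + 0.84097/60 = 24.014016
  S → negative
  Longitude: degrees = first 3 digits = 0, minutes = 31.6937; 0 + 31.6937/60 = 0.528228
  E → positive
Point 5:
  Latitude: 42 + 30.1/60 = 42.501667
  N ⇒ keep positive
  Lon: 27 + 51.6629/60 = 27.861048
  E → positive

1. -5.73944, 95.49942
2. 24.13726, -136.13907
3. 8.01500, -0.04500
4. -24.01402, 0.52823
5. 42.50167, 27.86105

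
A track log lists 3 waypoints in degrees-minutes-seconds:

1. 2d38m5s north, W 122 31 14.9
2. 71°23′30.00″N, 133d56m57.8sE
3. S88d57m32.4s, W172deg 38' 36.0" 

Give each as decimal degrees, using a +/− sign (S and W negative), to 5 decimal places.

1. 2.63472, -122.52081
2. 71.39167, 133.94939
3. -88.95900, -172.64333

Point 1:
  Lat: 2 + 38/60 + 5/3600 = 2.634722
  N ⇒ keep positive
  Lon: 122 + 31/60 + 14.9/3600 = 122.520806
  hemisphere W, so the sign is −
Point 2:
  Lat: 71 + 23/60 + 30/3600 = 71.391667
  N ⇒ keep positive
  λ: 133° + 56/60 + 57.8/3600 = 133 + 0.933333 + 0.016056 = 133.949389
  E ⇒ keep positive
Point 3:
  Latitude: 88 + 57/60 + 32.4/3600 = 88.959000
  S → negative
  Lon: 38′ + 36″ = 38.60000′; 172 + 38.60000/60 = 172.643333
  W → negative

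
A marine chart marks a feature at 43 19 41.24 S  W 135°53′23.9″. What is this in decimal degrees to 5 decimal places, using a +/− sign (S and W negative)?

Lat: 43° + 19/60 + 41.24/3600 = 43 + 0.316667 + 0.011456 = 43.328122
hemisphere S, so the sign is −
Longitude: 135° + 53/60 + 23.9/3600 = 135 + 0.883333 + 0.006639 = 135.889972
W → negative

-43.32812, -135.88997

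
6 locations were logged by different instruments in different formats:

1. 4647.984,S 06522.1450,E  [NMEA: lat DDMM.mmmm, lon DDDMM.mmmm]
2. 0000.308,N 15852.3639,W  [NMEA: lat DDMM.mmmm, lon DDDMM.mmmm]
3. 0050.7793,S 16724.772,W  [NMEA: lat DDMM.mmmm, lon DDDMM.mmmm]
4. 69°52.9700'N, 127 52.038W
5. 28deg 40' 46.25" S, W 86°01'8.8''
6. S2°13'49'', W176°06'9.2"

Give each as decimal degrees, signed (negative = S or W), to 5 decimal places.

1. -46.79973, 65.36908
2. 0.00513, -158.87273
3. -0.84632, -167.41287
4. 69.88283, -127.86730
5. -28.67951, -86.01911
6. -2.23028, -176.10256

Point 1:
  φ: split at 2 digits → 46° and 47.984′; 46 + 47.984/60 = 46.799733
  S → negative
  Longitude: degrees = first 3 digits = 65, minutes = 22.145; 65 + 22.145/60 = 65.369083
  E ⇒ keep positive
Point 2:
  Latitude: split at 2 digits → 00° and 0.308′; 0 + 0.308/60 = 0.005133
  N ⇒ keep positive
  Lon: split at 3 digits → 158° and 52.3639′; 158 + 52.3639/60 = 158.872732
  W → negative
Point 3:
  φ: split at 2 digits → 00° and 50.7793′; 0 + 50.7793/60 = 0.846322
  S ⇒ negate
  Longitude: degrees = first 3 digits = 167, minutes = 24.772; 167 + 24.772/60 = 167.412867
  W → negative
Point 4:
  Latitude: 69 + 52.97/60 = 69.882833
  N → positive
  Lon: 127 + 52.038/60 = 127.867300
  W → negative
Point 5:
  Lat: 28 + 40/60 + 46.25/3600 = 28.679514
  hemisphere S, so the sign is −
  λ: 86° + 1/60 + 8.8/3600 = 86 + 0.016667 + 0.002444 = 86.019111
  hemisphere W, so the sign is −
Point 6:
  φ: 13′ + 49″ = 13.81667′; 2 + 13.81667/60 = 2.230278
  S ⇒ negate
  Lon: 6′ + 9.2″ = 6.15333′; 176 + 6.15333/60 = 176.102556
  W ⇒ negate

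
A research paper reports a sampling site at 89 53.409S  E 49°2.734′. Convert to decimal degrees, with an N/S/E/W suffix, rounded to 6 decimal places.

89.890150° S, 49.045567° E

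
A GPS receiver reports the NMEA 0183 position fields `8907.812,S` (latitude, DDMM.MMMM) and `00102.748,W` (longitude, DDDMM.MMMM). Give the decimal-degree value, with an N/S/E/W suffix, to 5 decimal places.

φ: split at 2 digits → 89° and 7.812′; 89 + 7.812/60 = 89.130200
Longitude: split at 3 digits → 001° and 2.748′; 1 + 2.748/60 = 1.045800

89.13020° S, 1.04580° W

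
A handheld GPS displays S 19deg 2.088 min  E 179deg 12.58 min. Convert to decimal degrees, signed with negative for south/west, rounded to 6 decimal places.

φ: 19 + 2.088/60 = 19.0348000
hemisphere S, so the sign is −
λ: 179 + 12.58/60 = 179.2096667
E ⇒ keep positive

-19.034800, 179.209667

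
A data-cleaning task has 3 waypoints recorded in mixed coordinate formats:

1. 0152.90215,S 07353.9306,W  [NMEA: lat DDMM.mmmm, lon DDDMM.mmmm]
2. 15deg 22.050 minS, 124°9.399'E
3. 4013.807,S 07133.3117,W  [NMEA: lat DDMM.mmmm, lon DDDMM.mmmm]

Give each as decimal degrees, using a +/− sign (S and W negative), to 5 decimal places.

Point 1:
  Lat: degrees = first 2 digits = 1, minutes = 52.90215; 1 + 52.90215/60 = 1.881703
  hemisphere S, so the sign is −
  Longitude: split at 3 digits → 073° and 53.9306′; 73 + 53.9306/60 = 73.898843
  W → negative
Point 2:
  Lat: 22.05′ = 0.367500°; total 15.367500
  S → negative
  Lon: 124 + 9.399/60 = 124.156650
  E → positive
Point 3:
  Latitude: degrees = first 2 digits = 40, minutes = 13.807; 40 + 13.807/60 = 40.230117
  hemisphere S, so the sign is −
  Lon: split at 3 digits → 071° and 33.3117′; 71 + 33.3117/60 = 71.555195
  W → negative

1. -1.88170, -73.89884
2. -15.36750, 124.15665
3. -40.23012, -71.55520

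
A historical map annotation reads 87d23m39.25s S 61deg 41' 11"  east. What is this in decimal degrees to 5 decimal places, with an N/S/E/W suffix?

87.39424° S, 61.68639° E

φ: 87 + 23/60 + 39.25/3600 = 87.394236
Longitude: 61° + 41/60 + 11/3600 = 61 + 0.683333 + 0.003056 = 61.686389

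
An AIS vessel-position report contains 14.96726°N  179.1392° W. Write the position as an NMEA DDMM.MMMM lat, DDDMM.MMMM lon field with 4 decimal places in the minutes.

1458.0356,N / 17908.3520,W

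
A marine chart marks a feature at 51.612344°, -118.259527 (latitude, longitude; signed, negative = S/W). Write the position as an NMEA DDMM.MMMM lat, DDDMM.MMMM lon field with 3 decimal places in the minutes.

φ: fractional part 0.612344 → 36.74064 minutes
Longitude is negative → W; |value| = 118.259527
Longitude: 118° + 0.259527 × 60 = 118° 15.57162′

5136.741,N / 11815.572,W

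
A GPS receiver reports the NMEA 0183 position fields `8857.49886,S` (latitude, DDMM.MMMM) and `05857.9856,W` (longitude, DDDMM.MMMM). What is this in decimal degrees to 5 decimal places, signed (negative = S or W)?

-88.95831, -58.96643

Latitude: degrees = first 2 digits = 88, minutes = 57.49886; 88 + 57.49886/60 = 88.958314
S → negative
λ: split at 3 digits → 058° and 57.9856′; 58 + 57.9856/60 = 58.966427
W → negative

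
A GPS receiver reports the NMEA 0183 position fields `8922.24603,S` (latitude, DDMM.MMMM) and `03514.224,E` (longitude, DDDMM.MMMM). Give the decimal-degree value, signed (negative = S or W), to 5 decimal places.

Latitude: split at 2 digits → 89° and 22.24603′; 89 + 22.24603/60 = 89.370767
hemisphere S, so the sign is −
Lon: split at 3 digits → 035° and 14.224′; 35 + 14.224/60 = 35.237067
E → positive

-89.37077, 35.23707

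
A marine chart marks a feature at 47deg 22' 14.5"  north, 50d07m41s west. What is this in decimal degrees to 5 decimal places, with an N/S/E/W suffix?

Lat: 47° + 22/60 + 14.5/3600 = 47 + 0.366667 + 0.004028 = 47.370694
Longitude: 7′ + 41″ = 7.68333′; 50 + 7.68333/60 = 50.128056

47.37069° N, 50.12806° W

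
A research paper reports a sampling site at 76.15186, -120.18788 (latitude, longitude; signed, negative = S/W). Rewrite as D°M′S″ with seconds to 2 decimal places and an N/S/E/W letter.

76°09′6.70″ N, 120°11′16.37″ W

φ: 0.151860 × 60 = 9.11160′ → 9′, remainder × 60 = 6.6960″
Longitude is negative → W; |value| = 120.187880
λ: 0.187880° → 11.27280′; 0.27280 × 60 = 16.3680″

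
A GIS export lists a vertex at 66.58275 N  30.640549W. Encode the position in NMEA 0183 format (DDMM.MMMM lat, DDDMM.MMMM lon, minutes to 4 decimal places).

Latitude: minutes = (66.582750 − 66) × 60 = 34.965000
λ: 30° + 0.640549 × 60 = 30° 38.432940′

6634.9650,N / 03038.4329,W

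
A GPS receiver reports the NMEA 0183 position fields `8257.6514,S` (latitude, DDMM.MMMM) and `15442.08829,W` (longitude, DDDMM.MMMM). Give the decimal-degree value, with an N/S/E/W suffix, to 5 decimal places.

φ: split at 2 digits → 82° and 57.6514′; 82 + 57.6514/60 = 82.960857
Longitude: split at 3 digits → 154° and 42.08829′; 154 + 42.08829/60 = 154.701472

82.96086° S, 154.70147° W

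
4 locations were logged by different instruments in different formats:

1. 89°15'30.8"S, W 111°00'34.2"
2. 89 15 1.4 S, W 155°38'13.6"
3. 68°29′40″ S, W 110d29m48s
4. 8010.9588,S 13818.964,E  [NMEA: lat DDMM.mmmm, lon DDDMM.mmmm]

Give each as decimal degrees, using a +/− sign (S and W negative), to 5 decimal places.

1. -89.25856, -111.00950
2. -89.25039, -155.63711
3. -68.49444, -110.49667
4. -80.18265, 138.31607

Point 1:
  Lat: 89° + 15/60 + 30.8/3600 = 89 + 0.250000 + 0.008556 = 89.258556
  hemisphere S, so the sign is −
  λ: 111 + 0/60 + 34.2/3600 = 111.009500
  W ⇒ negate
Point 2:
  Latitude: 89 + 15/60 + 1.4/3600 = 89.250389
  S → negative
  Longitude: 155 + 38/60 + 13.6/3600 = 155.637111
  hemisphere W, so the sign is −
Point 3:
  Latitude: 29′ + 40″ = 29.66667′; 68 + 29.66667/60 = 68.494444
  S ⇒ negate
  Longitude: 29′ + 48″ = 29.80000′; 110 + 29.80000/60 = 110.496667
  W → negative
Point 4:
  φ: split at 2 digits → 80° and 10.9588′; 80 + 10.9588/60 = 80.182647
  S ⇒ negate
  λ: degrees = first 3 digits = 138, minutes = 18.964; 138 + 18.964/60 = 138.316067
  E → positive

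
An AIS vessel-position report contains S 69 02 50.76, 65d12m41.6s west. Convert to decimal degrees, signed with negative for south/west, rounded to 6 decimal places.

-69.047433, -65.211556

Latitude: 69 + 2/60 + 50.76/3600 = 69.0474333
S → negative
λ: 65° + 12/60 + 41.6/3600 = 65 + 0.200000 + 0.011556 = 65.2115556
hemisphere W, so the sign is −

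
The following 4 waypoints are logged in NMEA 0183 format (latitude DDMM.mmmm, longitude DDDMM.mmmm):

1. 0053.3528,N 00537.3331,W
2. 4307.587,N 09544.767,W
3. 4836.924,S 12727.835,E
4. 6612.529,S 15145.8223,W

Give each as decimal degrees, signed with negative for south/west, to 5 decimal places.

1. 0.88921, -5.62222
2. 43.12645, -95.74612
3. -48.61540, 127.46392
4. -66.20882, -151.76371

Point 1:
  Lat: degrees = first 2 digits = 0, minutes = 53.3528; 0 + 53.3528/60 = 0.889213
  N → positive
  λ: split at 3 digits → 005° and 37.3331′; 5 + 37.3331/60 = 5.622218
  W → negative
Point 2:
  Latitude: split at 2 digits → 43° and 7.587′; 43 + 7.587/60 = 43.126450
  N → positive
  Longitude: split at 3 digits → 095° and 44.767′; 95 + 44.767/60 = 95.746117
  W ⇒ negate
Point 3:
  Latitude: split at 2 digits → 48° and 36.924′; 48 + 36.924/60 = 48.615400
  hemisphere S, so the sign is −
  Lon: split at 3 digits → 127° and 27.835′; 127 + 27.835/60 = 127.463917
  E → positive
Point 4:
  Latitude: split at 2 digits → 66° and 12.529′; 66 + 12.529/60 = 66.208817
  S → negative
  Longitude: split at 3 digits → 151° and 45.8223′; 151 + 45.8223/60 = 151.763705
  hemisphere W, so the sign is −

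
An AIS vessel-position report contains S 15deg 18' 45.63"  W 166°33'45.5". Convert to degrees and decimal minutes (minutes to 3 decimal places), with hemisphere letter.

15° 18.761′ S, 166° 33.758′ W

φ: 18 + 45.63/60 = 18.76050′
Longitude: seconds/60 = 0.75833; minutes = 33 + 0.75833 = 33.75833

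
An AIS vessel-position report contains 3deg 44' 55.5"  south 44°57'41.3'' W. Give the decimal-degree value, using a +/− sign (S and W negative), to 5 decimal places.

φ: 44′ + 55.5″ = 44.92500′; 3 + 44.92500/60 = 3.748750
S ⇒ negate
Lon: 44° + 57/60 + 41.3/3600 = 44 + 0.950000 + 0.011472 = 44.961472
W ⇒ negate

-3.74875, -44.96147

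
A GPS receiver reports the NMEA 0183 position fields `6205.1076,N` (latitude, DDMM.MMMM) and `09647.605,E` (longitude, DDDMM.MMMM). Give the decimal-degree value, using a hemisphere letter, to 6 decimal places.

62.085127° N, 96.793417° E

Lat: split at 2 digits → 62° and 5.1076′; 62 + 5.1076/60 = 62.0851267
Longitude: degrees = first 3 digits = 96, minutes = 47.605; 96 + 47.605/60 = 96.7934167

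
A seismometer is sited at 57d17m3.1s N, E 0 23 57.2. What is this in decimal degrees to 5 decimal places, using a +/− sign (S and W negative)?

57.28419, 0.39922

φ: 17′ + 3.1″ = 17.05167′; 57 + 17.05167/60 = 57.284194
N ⇒ keep positive
Lon: 23′ + 57.2″ = 23.95333′; 0 + 23.95333/60 = 0.399222
E → positive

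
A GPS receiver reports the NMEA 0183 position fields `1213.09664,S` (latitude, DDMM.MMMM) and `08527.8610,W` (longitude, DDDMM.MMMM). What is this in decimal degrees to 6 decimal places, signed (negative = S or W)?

Latitude: degrees = first 2 digits = 12, minutes = 13.09664; 12 + 13.09664/60 = 12.2182773
S ⇒ negate
Lon: split at 3 digits → 085° and 27.861′; 85 + 27.861/60 = 85.4643500
hemisphere W, so the sign is −

-12.218277, -85.464350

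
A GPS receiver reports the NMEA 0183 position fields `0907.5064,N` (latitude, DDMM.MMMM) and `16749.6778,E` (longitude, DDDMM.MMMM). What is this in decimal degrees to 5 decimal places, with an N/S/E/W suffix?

9.12511° N, 167.82796° E

Lat: split at 2 digits → 09° and 7.5064′; 9 + 7.5064/60 = 9.125107
Lon: split at 3 digits → 167° and 49.6778′; 167 + 49.6778/60 = 167.827963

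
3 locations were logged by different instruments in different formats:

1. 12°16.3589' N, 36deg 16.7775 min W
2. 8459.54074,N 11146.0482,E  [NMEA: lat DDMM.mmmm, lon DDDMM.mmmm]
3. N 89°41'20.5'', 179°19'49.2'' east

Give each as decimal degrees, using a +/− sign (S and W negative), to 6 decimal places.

Point 1:
  φ: 16.3589′ = 0.272648°; total 12.2726483
  N ⇒ keep positive
  Longitude: 16.7775′ = 0.279625°; total 36.2796250
  hemisphere W, so the sign is −
Point 2:
  Lat: degrees = first 2 digits = 84, minutes = 59.54074; 84 + 59.54074/60 = 84.9923457
  N ⇒ keep positive
  Longitude: degrees = first 3 digits = 111, minutes = 46.0482; 111 + 46.0482/60 = 111.7674700
  E ⇒ keep positive
Point 3:
  Latitude: 89° + 41/60 + 20.5/3600 = 89 + 0.683333 + 0.005694 = 89.6890278
  N ⇒ keep positive
  Longitude: 179° + 19/60 + 49.2/3600 = 179 + 0.316667 + 0.013667 = 179.3303333
  E → positive

1. 12.272648, -36.279625
2. 84.992346, 111.767470
3. 89.689028, 179.330333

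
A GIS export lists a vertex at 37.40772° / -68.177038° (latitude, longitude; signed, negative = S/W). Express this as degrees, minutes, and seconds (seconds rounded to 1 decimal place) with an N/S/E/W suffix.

37°24′27.8″ N, 68°10′37.3″ W

Lat: 0.407720° → 24.46320′; 0.46320 × 60 = 27.792″
Longitude is negative → W; |value| = 68.177038
Longitude: whole degrees 68; 10.62228′ → 10′ and 37.337″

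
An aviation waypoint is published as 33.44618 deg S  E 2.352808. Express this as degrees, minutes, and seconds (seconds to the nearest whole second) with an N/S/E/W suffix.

Lat: 0.446180° → 26.77080′; 0.77080 × 60 = 46.25″
Lon: 0.352808° → 21.16848′; 0.16848 × 60 = 10.11″

33°26′46″ S, 2°21′10″ E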